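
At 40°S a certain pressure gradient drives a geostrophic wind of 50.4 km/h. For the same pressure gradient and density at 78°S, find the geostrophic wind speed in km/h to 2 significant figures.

33 km/h

With the same pressure gradient and density, V_g ∝ 1/f ∝ 1/sin φ.
V₂ = V₁ · sin φ₁ / sin φ₂ = 50.4 × sin 40° / sin 78°
V₂ = 50.4 × 0.6428/0.9781 = 33 km/h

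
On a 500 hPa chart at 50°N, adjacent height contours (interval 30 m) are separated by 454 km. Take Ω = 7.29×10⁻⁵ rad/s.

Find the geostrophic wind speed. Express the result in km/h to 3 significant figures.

Coriolis parameter at 50°N:
f = 2Ω sin φ = 2 × 7.29×10⁻⁵ × sin 50° = 1.12×10⁻⁴ s⁻¹
Height gradient: |∂Z/∂n| = 30 m / 454000 m = 6.61×10⁻⁵
On a pressure surface, geostrophic balance gives V_g = (g/f)|∂Z/∂n|:
V_g = 9.81 × 6.61×10⁻⁵ / 1.12×10⁻⁴ = 5.80 m/s
Converting: 5.80 m/s × 3.6 = 20.9 km/h

20.9 km/h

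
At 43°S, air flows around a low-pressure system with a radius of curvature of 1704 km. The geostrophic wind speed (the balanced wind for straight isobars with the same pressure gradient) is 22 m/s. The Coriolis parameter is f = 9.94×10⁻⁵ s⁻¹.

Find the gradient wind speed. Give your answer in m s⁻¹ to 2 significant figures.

Around a low, centrifugal force acts outward with Coriolis, so pressure-gradient force balances both:
(1/ρ)|∂P/∂n| = fV + V²/R  →  V² + fR·V − fR·V_g = 0
With fR = 9.94×10⁻⁵ × 1704×10³ m = 169 m/s:
V = [−fR + √((fR)² + 4 fR V_g)]/2 = [−169 + √(169² + 4×169×22)]/2 = 19.7 m/s
Subgeostrophic (V < V_g = 22 m/s), as expected around a low.

20 m s⁻¹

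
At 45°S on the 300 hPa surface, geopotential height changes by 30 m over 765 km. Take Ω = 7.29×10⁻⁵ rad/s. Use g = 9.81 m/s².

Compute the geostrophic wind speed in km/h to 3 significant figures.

Coriolis parameter at 45°S:
f = 2Ω sin φ = 2 × 7.29×10⁻⁵ × sin 45° = 1.03×10⁻⁴ s⁻¹
Height gradient: |∂Z/∂n| = 30 m / 765000 m = 3.92×10⁻⁵
On a pressure surface, geostrophic balance gives V_g = (g/f)|∂Z/∂n|:
V_g = 9.81 × 3.92×10⁻⁵ / 1.03×10⁻⁴ = 3.73 m/s
Converting: 3.73 m/s × 3.6 = 13.4 km/h

13.4 km/h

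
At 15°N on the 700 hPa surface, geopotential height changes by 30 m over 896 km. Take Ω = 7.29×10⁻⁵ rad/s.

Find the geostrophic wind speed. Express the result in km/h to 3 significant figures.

Coriolis parameter at 15°N:
f = 2Ω sin φ = 2 × 7.29×10⁻⁵ × sin 15° = 3.77×10⁻⁵ s⁻¹
Height gradient: |∂Z/∂n| = 30 m / 896000 m = 3.35×10⁻⁵
On a pressure surface, geostrophic balance gives V_g = (g/f)|∂Z/∂n|:
V_g = 9.81 × 3.35×10⁻⁵ / 3.77×10⁻⁵ = 8.70 m/s
Converting: 8.70 m/s × 3.6 = 31.3 km/h

31.3 km/h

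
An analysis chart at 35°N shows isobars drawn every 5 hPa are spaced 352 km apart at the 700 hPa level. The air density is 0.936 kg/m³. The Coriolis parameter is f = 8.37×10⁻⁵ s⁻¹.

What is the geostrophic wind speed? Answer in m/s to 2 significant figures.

Pressure gradient: |∂P/∂n| = 500 Pa / 352000 m = 1.42×10⁻³ Pa/m
Geostrophic balance (pressure-gradient force = Coriolis force):
V_g = (1/(fρ)) |∂P/∂n| = 1.42×10⁻³ / (8.37×10⁻⁵ × 0.936) = 18.1 m/s

18 m/s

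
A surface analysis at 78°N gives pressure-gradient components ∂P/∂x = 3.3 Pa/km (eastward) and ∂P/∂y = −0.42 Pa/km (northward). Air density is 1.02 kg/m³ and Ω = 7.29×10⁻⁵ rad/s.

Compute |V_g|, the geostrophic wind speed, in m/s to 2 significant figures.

23 m/s

Coriolis parameter at 78°N:
f = 2Ω sin φ = 2 × 7.29×10⁻⁵ × sin 78° = 1.43×10⁻⁴ s⁻¹
Component geostrophic relations (x east, y north):
u_g = −(1/(fρ)) ∂P/∂y,  v_g = (1/(fρ)) ∂P/∂x
u_g = −(−0.42×10⁻³)/(1.43×10⁻⁴ × 1.02) = 2.89 m/s;  v_g = (3.3×10⁻³)/(1.43×10⁻⁴ × 1.02) = 22.7 m/s
|V_g| = √(u_g² + v_g²) = 22.9 m/s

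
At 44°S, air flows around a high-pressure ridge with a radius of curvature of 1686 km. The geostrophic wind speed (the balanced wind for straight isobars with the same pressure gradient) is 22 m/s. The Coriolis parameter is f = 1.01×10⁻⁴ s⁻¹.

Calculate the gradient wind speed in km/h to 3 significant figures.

93.4 km/h

Around a high, pressure-gradient force acts outward with centrifugal, so Coriolis balances both:
fV = (1/ρ)|∂P/∂n| + V²/R  →  V² − fR·V + fR·V_g = 0
With fR = 1.01×10⁻⁴ × 1686×10³ m = 170 m/s:
V = [fR − √((fR)² − 4 fR V_g)]/2 = [170 − √(170² − 4×170×22)]/2 = 26 m/s
Supergeostrophic (V > V_g = 22 m/s), as expected around a high.
Converting: 26 m/s × 3.6 = 93.4 km/h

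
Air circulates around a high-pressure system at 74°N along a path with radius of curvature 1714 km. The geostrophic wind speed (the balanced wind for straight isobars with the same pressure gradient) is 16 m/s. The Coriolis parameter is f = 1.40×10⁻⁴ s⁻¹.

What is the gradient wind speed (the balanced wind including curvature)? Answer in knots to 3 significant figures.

Around a high, pressure-gradient force acts outward with centrifugal, so Coriolis balances both:
fV = (1/ρ)|∂P/∂n| + V²/R  →  V² − fR·V + fR·V_g = 0
With fR = 1.40×10⁻⁴ × 1714×10³ m = 240 m/s:
V = [fR − √((fR)² − 4 fR V_g)]/2 = [240 − √(240² − 4×240×16)]/2 = 17.2 m/s
Supergeostrophic (V > V_g = 16 m/s), as expected around a high.
Converting: 17.2 m/s × 1.944 = 33.5 knots

33.5 knots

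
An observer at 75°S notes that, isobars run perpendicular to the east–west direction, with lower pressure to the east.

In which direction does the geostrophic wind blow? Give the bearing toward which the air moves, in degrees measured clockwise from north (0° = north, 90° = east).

000°

The pressure-gradient force points toward the east (bearing 090°).
Geostrophic balance: in the Southern Hemisphere the Coriolis force deflects motion to the left, so the geostrophic wind blows 90° to the left of the pressure-gradient force (low pressure on the right).
Rotating 090° by 90° counterclockwise gives 000° — the wind blows toward the north.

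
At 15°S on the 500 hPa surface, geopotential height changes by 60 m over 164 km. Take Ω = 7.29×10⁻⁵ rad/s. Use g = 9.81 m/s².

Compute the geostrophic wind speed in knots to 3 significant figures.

Coriolis parameter at 15°S:
f = 2Ω sin φ = 2 × 7.29×10⁻⁵ × sin 15° = 3.77×10⁻⁵ s⁻¹
Height gradient: |∂Z/∂n| = 60 m / 164000 m = 3.66×10⁻⁴
On a pressure surface, geostrophic balance gives V_g = (g/f)|∂Z/∂n|:
V_g = 9.81 × 3.66×10⁻⁴ / 3.77×10⁻⁵ = 95.1 m/s
Converting: 95.1 m/s × 1.944 = 185 knots

185 knots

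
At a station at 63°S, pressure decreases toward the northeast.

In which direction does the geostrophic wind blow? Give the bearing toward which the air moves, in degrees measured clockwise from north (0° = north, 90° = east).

The pressure-gradient force points toward the northeast (bearing 045°).
Geostrophic balance: in the Southern Hemisphere the Coriolis force deflects motion to the left, so the geostrophic wind blows 90° to the left of the pressure-gradient force (low pressure on the right).
Rotating 045° by 90° counterclockwise gives 315° — the wind blows toward the northwest.

315°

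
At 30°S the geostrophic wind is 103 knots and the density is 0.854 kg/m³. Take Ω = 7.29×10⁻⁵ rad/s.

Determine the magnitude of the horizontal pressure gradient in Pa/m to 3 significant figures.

Coriolis parameter at 30°S:
f = 2Ω sin φ = 2 × 7.29×10⁻⁵ × sin 30° = 7.29×10⁻⁵ s⁻¹
Wind speed in SI: 103 knots = 53.0 m/s
Geostrophic balance rearranged: |∂P/∂n| = f ρ V_g
|∂P/∂n| = 7.29×10⁻⁵ × 0.854 × 53.0 = 3.30×10⁻³ Pa/m

3.30×10⁻³ Pa/m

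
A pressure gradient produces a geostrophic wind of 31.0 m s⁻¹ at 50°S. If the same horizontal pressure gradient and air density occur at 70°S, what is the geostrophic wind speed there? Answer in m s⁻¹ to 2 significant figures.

25 m s⁻¹

With the same pressure gradient and density, V_g ∝ 1/f ∝ 1/sin φ.
V₂ = V₁ · sin φ₁ / sin φ₂ = 31.0 × sin 50° / sin 70°
V₂ = 31.0 × 0.7660/0.9397 = 25 m s⁻¹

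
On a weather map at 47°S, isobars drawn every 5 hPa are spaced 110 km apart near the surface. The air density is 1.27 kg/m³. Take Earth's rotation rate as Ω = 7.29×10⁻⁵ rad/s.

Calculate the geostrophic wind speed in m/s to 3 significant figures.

33.6 m/s

Coriolis parameter at 47°S:
f = 2Ω sin φ = 2 × 7.29×10⁻⁵ × sin 47° = 1.07×10⁻⁴ s⁻¹
Pressure gradient: |∂P/∂n| = 500 Pa / 110000 m = 4.55×10⁻³ Pa/m
Geostrophic balance (pressure-gradient force = Coriolis force):
V_g = (1/(fρ)) |∂P/∂n| = 4.55×10⁻³ / (1.07×10⁻⁴ × 1.27) = 33.6 m/s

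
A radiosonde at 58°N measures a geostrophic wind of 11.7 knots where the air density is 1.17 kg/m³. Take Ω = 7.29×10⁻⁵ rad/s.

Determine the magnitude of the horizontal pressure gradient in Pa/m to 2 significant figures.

8.7×10⁻⁴ Pa/m

Coriolis parameter at 58°N:
f = 2Ω sin φ = 2 × 7.29×10⁻⁵ × sin 58° = 1.24×10⁻⁴ s⁻¹
Wind speed in SI: 11.7 knots = 6.02 m/s
Geostrophic balance rearranged: |∂P/∂n| = f ρ V_g
|∂P/∂n| = 1.24×10⁻⁴ × 1.17 × 6.02 = 8.71×10⁻⁴ Pa/m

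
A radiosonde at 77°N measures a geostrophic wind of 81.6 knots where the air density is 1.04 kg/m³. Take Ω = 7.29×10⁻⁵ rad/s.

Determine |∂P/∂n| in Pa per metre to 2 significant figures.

Coriolis parameter at 77°N:
f = 2Ω sin φ = 2 × 7.29×10⁻⁵ × sin 77° = 1.42×10⁻⁴ s⁻¹
Wind speed in SI: 81.6 knots = 42.0 m/s
Geostrophic balance rearranged: |∂P/∂n| = f ρ V_g
|∂P/∂n| = 1.42×10⁻⁴ × 1.04 × 42.0 = 6.20×10⁻³ Pa/m

6.2×10⁻³ Pa/m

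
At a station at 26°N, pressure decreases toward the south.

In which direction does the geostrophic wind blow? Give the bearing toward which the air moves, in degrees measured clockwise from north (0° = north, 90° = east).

270°

The pressure-gradient force points toward the south (bearing 180°).
Geostrophic balance: in the Northern Hemisphere the Coriolis force deflects motion to the right, so the geostrophic wind blows 90° to the right of the pressure-gradient force (low pressure on the left).
Rotating 180° by 90° clockwise gives 270° — the wind blows toward the west.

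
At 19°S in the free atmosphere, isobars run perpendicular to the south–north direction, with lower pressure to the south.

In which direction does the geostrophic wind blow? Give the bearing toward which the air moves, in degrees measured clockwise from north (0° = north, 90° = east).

The pressure-gradient force points toward the south (bearing 180°).
Geostrophic balance: in the Southern Hemisphere the Coriolis force deflects motion to the left, so the geostrophic wind blows 90° to the left of the pressure-gradient force (low pressure on the right).
Rotating 180° by 90° counterclockwise gives 090° — the wind blows toward the east.

090°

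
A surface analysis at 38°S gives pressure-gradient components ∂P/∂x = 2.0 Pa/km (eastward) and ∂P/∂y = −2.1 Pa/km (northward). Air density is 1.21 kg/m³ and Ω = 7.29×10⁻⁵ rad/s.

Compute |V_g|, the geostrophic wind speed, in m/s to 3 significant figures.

26.7 m/s

Coriolis parameter at 38°S:
f = 2Ω sin φ = 2 × 7.29×10⁻⁵ × sin 38° = 8.98×10⁻⁵ s⁻¹
In the Southern Hemisphere f is negative: f = −8.98×10⁻⁵ s⁻¹.
Component geostrophic relations (x east, y north):
u_g = −(1/(fρ)) ∂P/∂y,  v_g = (1/(fρ)) ∂P/∂x
u_g = −(−2.1×10⁻³)/(−8.98×10⁻⁵ × 1.21) = −19.3 m/s;  v_g = (2.0×10⁻³)/(−8.98×10⁻⁵ × 1.21) = −18.4 m/s
|V_g| = √(u_g² + v_g²) = 26.7 m/s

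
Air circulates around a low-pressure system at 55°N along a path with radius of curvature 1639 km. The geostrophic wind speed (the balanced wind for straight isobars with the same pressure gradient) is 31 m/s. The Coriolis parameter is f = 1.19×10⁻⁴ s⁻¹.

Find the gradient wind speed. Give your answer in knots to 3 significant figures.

52.9 knots

Around a low, centrifugal force acts outward with Coriolis, so pressure-gradient force balances both:
(1/ρ)|∂P/∂n| = fV + V²/R  →  V² + fR·V − fR·V_g = 0
With fR = 1.19×10⁻⁴ × 1639×10³ m = 195 m/s:
V = [−fR + √((fR)² + 4 fR V_g)]/2 = [−195 + √(195² + 4×195×31)]/2 = 27.2 m/s
Subgeostrophic (V < V_g = 31 m/s), as expected around a low.
Converting: 27.2 m/s × 1.944 = 52.9 knots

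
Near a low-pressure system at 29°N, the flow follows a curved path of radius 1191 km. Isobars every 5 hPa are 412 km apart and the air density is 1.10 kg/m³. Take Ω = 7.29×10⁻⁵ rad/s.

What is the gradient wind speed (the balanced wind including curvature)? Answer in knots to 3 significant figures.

Coriolis parameter at 29°N:
f = 2Ω sin φ = 2 × 7.29×10⁻⁵ × sin 29° = 7.07×10⁻⁵ s⁻¹
Pressure gradient: |∂P/∂n| = 500 Pa / 412000 m = 1.21×10⁻³ Pa/m
Geostrophic speed: V_g = |∂P/∂n|/(fρ) = 1.21×10⁻³/(7.07×10⁻⁵ × 1.10) = 15.6 m/s
Around a low, centrifugal force acts outward with Coriolis, so pressure-gradient force balances both:
(1/ρ)|∂P/∂n| = fV + V²/R  →  V² + fR·V − fR·V_g = 0
With fR = 7.07×10⁻⁵ × 1191×10³ m = 84.2 m/s:
V = [−fR + √((fR)² + 4 fR V_g)]/2 = [−84.2 + √(84.2² + 4×84.2×15.6)]/2 = 13.5 m/s
Subgeostrophic (V < V_g = 15.6 m/s), as expected around a low.
Converting: 13.5 m/s × 1.944 = 26.2 knots

26.2 knots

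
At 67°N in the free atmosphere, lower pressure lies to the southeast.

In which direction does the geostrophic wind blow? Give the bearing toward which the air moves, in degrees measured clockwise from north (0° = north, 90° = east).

The pressure-gradient force points toward the southeast (bearing 135°).
Geostrophic balance: in the Northern Hemisphere the Coriolis force deflects motion to the right, so the geostrophic wind blows 90° to the right of the pressure-gradient force (low pressure on the left).
Rotating 135° by 90° clockwise gives 225° — the wind blows toward the southwest.

225°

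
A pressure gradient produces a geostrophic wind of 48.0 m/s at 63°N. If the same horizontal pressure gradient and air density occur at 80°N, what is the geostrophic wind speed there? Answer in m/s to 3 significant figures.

With the same pressure gradient and density, V_g ∝ 1/f ∝ 1/sin φ.
V₂ = V₁ · sin φ₁ / sin φ₂ = 48.0 × sin 63° / sin 80°
V₂ = 48.0 × 0.8910/0.9848 = 43.4 m/s

43.4 m/s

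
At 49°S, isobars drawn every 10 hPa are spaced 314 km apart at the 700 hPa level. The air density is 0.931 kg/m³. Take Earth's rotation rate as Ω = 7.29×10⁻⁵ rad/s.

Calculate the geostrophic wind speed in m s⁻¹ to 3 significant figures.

31.1 m s⁻¹

Coriolis parameter at 49°S:
f = 2Ω sin φ = 2 × 7.29×10⁻⁵ × sin 49° = 1.10×10⁻⁴ s⁻¹
Pressure gradient: |∂P/∂n| = 1000 Pa / 314000 m = 3.18×10⁻³ Pa/m
Geostrophic balance (pressure-gradient force = Coriolis force):
V_g = (1/(fρ)) |∂P/∂n| = 3.18×10⁻³ / (1.10×10⁻⁴ × 0.931) = 31.1 m/s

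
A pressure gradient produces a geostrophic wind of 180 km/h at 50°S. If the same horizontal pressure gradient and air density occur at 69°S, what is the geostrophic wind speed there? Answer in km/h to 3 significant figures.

With the same pressure gradient and density, V_g ∝ 1/f ∝ 1/sin φ.
V₂ = V₁ · sin φ₁ / sin φ₂ = 180 × sin 50° / sin 69°
V₂ = 180 × 0.7660/0.9336 = 148 km/h

148 km/h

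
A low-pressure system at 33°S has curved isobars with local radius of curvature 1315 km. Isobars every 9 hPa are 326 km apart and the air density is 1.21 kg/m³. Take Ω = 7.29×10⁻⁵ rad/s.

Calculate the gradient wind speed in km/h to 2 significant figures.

Coriolis parameter at 33°S:
f = 2Ω sin φ = 2 × 7.29×10⁻⁵ × sin 33° = 7.94×10⁻⁵ s⁻¹
Pressure gradient: |∂P/∂n| = 900 Pa / 326000 m = 2.76×10⁻³ Pa/m
Geostrophic speed: V_g = |∂P/∂n|/(fρ) = 2.76×10⁻³/(7.94×10⁻⁵ × 1.21) = 28.7 m/s
Around a low, centrifugal force acts outward with Coriolis, so pressure-gradient force balances both:
(1/ρ)|∂P/∂n| = fV + V²/R  →  V² + fR·V − fR·V_g = 0
With fR = 7.94×10⁻⁵ × 1315×10³ m = 104 m/s:
V = [−fR + √((fR)² + 4 fR V_g)]/2 = [−104 + √(104² + 4×104×28.7)]/2 = 23.5 m/s
Subgeostrophic (V < V_g = 28.7 m/s), as expected around a low.
Converting: 23.5 m/s × 3.6 = 84 km/h

84 km/h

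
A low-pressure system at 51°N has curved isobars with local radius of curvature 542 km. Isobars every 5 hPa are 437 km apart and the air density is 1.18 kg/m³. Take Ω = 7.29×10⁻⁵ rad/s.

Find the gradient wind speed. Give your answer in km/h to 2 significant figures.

Coriolis parameter at 51°N:
f = 2Ω sin φ = 2 × 7.29×10⁻⁵ × sin 51° = 1.13×10⁻⁴ s⁻¹
Pressure gradient: |∂P/∂n| = 500 Pa / 437000 m = 1.14×10⁻³ Pa/m
Geostrophic speed: V_g = |∂P/∂n|/(fρ) = 1.14×10⁻³/(1.13×10⁻⁴ × 1.18) = 8.56 m/s
Around a low, centrifugal force acts outward with Coriolis, so pressure-gradient force balances both:
(1/ρ)|∂P/∂n| = fV + V²/R  →  V² + fR·V − fR·V_g = 0
With fR = 1.13×10⁻⁴ × 542×10³ m = 61.4 m/s:
V = [−fR + √((fR)² + 4 fR V_g)]/2 = [−61.4 + √(61.4² + 4×61.4×8.56)]/2 = 7.61 m/s
Subgeostrophic (V < V_g = 8.56 m/s), as expected around a low.
Converting: 7.61 m/s × 3.6 = 27 km/h

27 km/h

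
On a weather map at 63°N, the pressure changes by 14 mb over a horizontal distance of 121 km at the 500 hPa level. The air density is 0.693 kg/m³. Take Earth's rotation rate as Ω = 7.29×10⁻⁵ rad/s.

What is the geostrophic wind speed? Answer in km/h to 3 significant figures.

Coriolis parameter at 63°N:
f = 2Ω sin φ = 2 × 7.29×10⁻⁵ × sin 63° = 1.30×10⁻⁴ s⁻¹
Pressure gradient: |∂P/∂n| = 1400 Pa / 121000 m = 1.16×10⁻² Pa/m
Geostrophic balance (pressure-gradient force = Coriolis force):
V_g = (1/(fρ)) |∂P/∂n| = 1.16×10⁻² / (1.30×10⁻⁴ × 0.693) = 129 m/s
Converting: 129 m/s × 3.6 = 463 km/h

463 km/h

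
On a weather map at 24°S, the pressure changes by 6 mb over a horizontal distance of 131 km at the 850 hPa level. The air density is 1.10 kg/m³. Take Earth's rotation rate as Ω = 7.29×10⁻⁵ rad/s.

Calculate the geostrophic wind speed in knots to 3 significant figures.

Coriolis parameter at 24°S:
f = 2Ω sin φ = 2 × 7.29×10⁻⁵ × sin 24° = 5.93×10⁻⁵ s⁻¹
Pressure gradient: |∂P/∂n| = 600 Pa / 131000 m = 4.58×10⁻³ Pa/m
Geostrophic balance (pressure-gradient force = Coriolis force):
V_g = (1/(fρ)) |∂P/∂n| = 4.58×10⁻³ / (5.93×10⁻⁵ × 1.10) = 70.2 m/s
Converting: 70.2 m/s × 1.944 = 136 knots

136 knots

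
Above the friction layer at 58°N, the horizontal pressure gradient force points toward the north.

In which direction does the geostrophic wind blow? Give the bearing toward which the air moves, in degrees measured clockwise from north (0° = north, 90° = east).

The pressure-gradient force points toward the north (bearing 000°).
Geostrophic balance: in the Northern Hemisphere the Coriolis force deflects motion to the right, so the geostrophic wind blows 90° to the right of the pressure-gradient force (low pressure on the left).
Rotating 000° by 90° clockwise gives 090° — the wind blows toward the east.

090°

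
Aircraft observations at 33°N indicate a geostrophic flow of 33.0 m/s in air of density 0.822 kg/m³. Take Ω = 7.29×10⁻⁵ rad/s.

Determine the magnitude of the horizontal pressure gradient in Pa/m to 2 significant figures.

Coriolis parameter at 33°N:
f = 2Ω sin φ = 2 × 7.29×10⁻⁵ × sin 33° = 7.94×10⁻⁵ s⁻¹
Geostrophic balance rearranged: |∂P/∂n| = f ρ V_g
|∂P/∂n| = 7.94×10⁻⁵ × 0.822 × 33.0 = 2.15×10⁻³ Pa/m

2.2×10⁻³ Pa/m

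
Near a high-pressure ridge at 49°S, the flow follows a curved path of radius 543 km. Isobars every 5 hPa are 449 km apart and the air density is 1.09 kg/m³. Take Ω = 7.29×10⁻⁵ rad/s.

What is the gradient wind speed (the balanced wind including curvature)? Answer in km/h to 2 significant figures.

Coriolis parameter at 49°S:
f = 2Ω sin φ = 2 × 7.29×10⁻⁵ × sin 49° = 1.10×10⁻⁴ s⁻¹
Pressure gradient: |∂P/∂n| = 500 Pa / 449000 m = 1.11×10⁻³ Pa/m
Geostrophic speed: V_g = |∂P/∂n|/(fρ) = 1.11×10⁻³/(1.10×10⁻⁴ × 1.09) = 9.28 m/s
Around a high, pressure-gradient force acts outward with centrifugal, so Coriolis balances both:
fV = (1/ρ)|∂P/∂n| + V²/R  →  V² − fR·V + fR·V_g = 0
With fR = 1.10×10⁻⁴ × 543×10³ m = 59.7 m/s:
V = [fR − √((fR)² − 4 fR V_g)]/2 = [59.7 − √(59.7² − 4×59.7×9.28)]/2 = 11.5 m/s
Supergeostrophic (V > V_g = 9.28 m/s), as expected around a high.
Converting: 11.5 m/s × 3.6 = 41 km/h

41 km/h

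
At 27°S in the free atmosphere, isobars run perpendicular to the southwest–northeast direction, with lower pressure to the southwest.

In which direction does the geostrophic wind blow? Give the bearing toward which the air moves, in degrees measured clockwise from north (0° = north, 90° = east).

The pressure-gradient force points toward the southwest (bearing 225°).
Geostrophic balance: in the Southern Hemisphere the Coriolis force deflects motion to the left, so the geostrophic wind blows 90° to the left of the pressure-gradient force (low pressure on the right).
Rotating 225° by 90° counterclockwise gives 135° — the wind blows toward the southeast.

135°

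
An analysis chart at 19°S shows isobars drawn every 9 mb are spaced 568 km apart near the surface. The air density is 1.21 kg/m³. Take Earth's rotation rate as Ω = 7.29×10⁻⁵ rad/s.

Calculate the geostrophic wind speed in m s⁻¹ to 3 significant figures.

27.6 m s⁻¹

Coriolis parameter at 19°S:
f = 2Ω sin φ = 2 × 7.29×10⁻⁵ × sin 19° = 4.75×10⁻⁵ s⁻¹
Pressure gradient: |∂P/∂n| = 900 Pa / 568000 m = 1.58×10⁻³ Pa/m
Geostrophic balance (pressure-gradient force = Coriolis force):
V_g = (1/(fρ)) |∂P/∂n| = 1.58×10⁻³ / (4.75×10⁻⁵ × 1.21) = 27.6 m/s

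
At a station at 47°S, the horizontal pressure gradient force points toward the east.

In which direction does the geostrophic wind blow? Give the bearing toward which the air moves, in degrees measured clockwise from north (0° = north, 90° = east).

000°

The pressure-gradient force points toward the east (bearing 090°).
Geostrophic balance: in the Southern Hemisphere the Coriolis force deflects motion to the left, so the geostrophic wind blows 90° to the left of the pressure-gradient force (low pressure on the right).
Rotating 090° by 90° counterclockwise gives 000° — the wind blows toward the north.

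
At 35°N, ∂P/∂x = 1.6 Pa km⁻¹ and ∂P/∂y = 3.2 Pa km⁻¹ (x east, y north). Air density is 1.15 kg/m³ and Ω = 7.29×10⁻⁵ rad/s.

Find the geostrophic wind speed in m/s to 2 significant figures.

37 m/s

Coriolis parameter at 35°N:
f = 2Ω sin φ = 2 × 7.29×10⁻⁵ × sin 35° = 8.36×10⁻⁵ s⁻¹
Component geostrophic relations (x east, y north):
u_g = −(1/(fρ)) ∂P/∂y,  v_g = (1/(fρ)) ∂P/∂x
u_g = −(3.2×10⁻³)/(8.36×10⁻⁵ × 1.15) = −33.3 m/s;  v_g = (1.6×10⁻³)/(8.36×10⁻⁵ × 1.15) = 16.6 m/s
|V_g| = √(u_g² + v_g²) = 37.2 m/s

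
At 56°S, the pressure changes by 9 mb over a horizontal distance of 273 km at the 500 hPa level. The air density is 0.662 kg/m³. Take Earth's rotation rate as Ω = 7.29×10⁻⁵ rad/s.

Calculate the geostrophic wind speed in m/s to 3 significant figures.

Coriolis parameter at 56°S:
f = 2Ω sin φ = 2 × 7.29×10⁻⁵ × sin 56° = 1.21×10⁻⁴ s⁻¹
Pressure gradient: |∂P/∂n| = 900 Pa / 273000 m = 3.30×10⁻³ Pa/m
Geostrophic balance (pressure-gradient force = Coriolis force):
V_g = (1/(fρ)) |∂P/∂n| = 3.30×10⁻³ / (1.21×10⁻⁴ × 0.662) = 41.2 m/s

41.2 m/s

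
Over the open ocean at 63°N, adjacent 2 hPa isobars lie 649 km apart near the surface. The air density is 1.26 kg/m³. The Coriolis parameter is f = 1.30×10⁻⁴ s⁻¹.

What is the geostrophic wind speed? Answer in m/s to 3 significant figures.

1.88 m/s

Pressure gradient: |∂P/∂n| = 200 Pa / 649000 m = 3.08×10⁻⁴ Pa/m
Geostrophic balance (pressure-gradient force = Coriolis force):
V_g = (1/(fρ)) |∂P/∂n| = 3.08×10⁻⁴ / (1.30×10⁻⁴ × 1.26) = 1.88 m/s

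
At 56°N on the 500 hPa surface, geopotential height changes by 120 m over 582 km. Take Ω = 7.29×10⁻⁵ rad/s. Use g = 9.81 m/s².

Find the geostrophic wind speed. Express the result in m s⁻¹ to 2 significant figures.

17 m s⁻¹

Coriolis parameter at 56°N:
f = 2Ω sin φ = 2 × 7.29×10⁻⁵ × sin 56° = 1.21×10⁻⁴ s⁻¹
Height gradient: |∂Z/∂n| = 120 m / 582000 m = 2.06×10⁻⁴
On a pressure surface, geostrophic balance gives V_g = (g/f)|∂Z/∂n|:
V_g = 9.81 × 2.06×10⁻⁴ / 1.21×10⁻⁴ = 16.7 m/s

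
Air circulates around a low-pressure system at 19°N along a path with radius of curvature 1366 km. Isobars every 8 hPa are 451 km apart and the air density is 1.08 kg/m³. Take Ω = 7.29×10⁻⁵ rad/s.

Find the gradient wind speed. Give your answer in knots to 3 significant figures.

48.6 knots

Coriolis parameter at 19°N:
f = 2Ω sin φ = 2 × 7.29×10⁻⁵ × sin 19° = 4.75×10⁻⁵ s⁻¹
Pressure gradient: |∂P/∂n| = 800 Pa / 451000 m = 1.77×10⁻³ Pa/m
Geostrophic speed: V_g = |∂P/∂n|/(fρ) = 1.77×10⁻³/(4.75×10⁻⁵ × 1.08) = 34.6 m/s
Around a low, centrifugal force acts outward with Coriolis, so pressure-gradient force balances both:
(1/ρ)|∂P/∂n| = fV + V²/R  →  V² + fR·V − fR·V_g = 0
With fR = 4.75×10⁻⁵ × 1366×10³ m = 64.8 m/s:
V = [−fR + √((fR)² + 4 fR V_g)]/2 = [−64.8 + √(64.8² + 4×64.8×34.6)]/2 = 25 m/s
Subgeostrophic (V < V_g = 34.6 m/s), as expected around a low.
Converting: 25 m/s × 1.944 = 48.6 knots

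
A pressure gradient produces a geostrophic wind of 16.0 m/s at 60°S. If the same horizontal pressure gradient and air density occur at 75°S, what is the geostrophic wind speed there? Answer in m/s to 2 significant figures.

14 m/s

With the same pressure gradient and density, V_g ∝ 1/f ∝ 1/sin φ.
V₂ = V₁ · sin φ₁ / sin φ₂ = 16.0 × sin 60° / sin 75°
V₂ = 16.0 × 0.8660/0.9659 = 14 m/s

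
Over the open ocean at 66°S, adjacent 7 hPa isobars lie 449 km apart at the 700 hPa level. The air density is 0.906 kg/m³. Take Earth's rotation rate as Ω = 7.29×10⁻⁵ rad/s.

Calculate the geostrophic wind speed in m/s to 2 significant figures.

Coriolis parameter at 66°S:
f = 2Ω sin φ = 2 × 7.29×10⁻⁵ × sin 66° = 1.33×10⁻⁴ s⁻¹
Pressure gradient: |∂P/∂n| = 700 Pa / 449000 m = 1.56×10⁻³ Pa/m
Geostrophic balance (pressure-gradient force = Coriolis force):
V_g = (1/(fρ)) |∂P/∂n| = 1.56×10⁻³ / (1.33×10⁻⁴ × 0.906) = 12.9 m/s

13 m/s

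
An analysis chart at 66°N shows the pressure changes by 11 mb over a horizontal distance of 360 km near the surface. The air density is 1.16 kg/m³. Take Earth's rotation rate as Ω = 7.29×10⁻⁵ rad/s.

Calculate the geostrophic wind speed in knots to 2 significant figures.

38 knots

Coriolis parameter at 66°N:
f = 2Ω sin φ = 2 × 7.29×10⁻⁵ × sin 66° = 1.33×10⁻⁴ s⁻¹
Pressure gradient: |∂P/∂n| = 1100 Pa / 360000 m = 3.06×10⁻³ Pa/m
Geostrophic balance (pressure-gradient force = Coriolis force):
V_g = (1/(fρ)) |∂P/∂n| = 3.06×10⁻³ / (1.33×10⁻⁴ × 1.16) = 19.8 m/s
Converting: 19.8 m/s × 1.944 = 38 knots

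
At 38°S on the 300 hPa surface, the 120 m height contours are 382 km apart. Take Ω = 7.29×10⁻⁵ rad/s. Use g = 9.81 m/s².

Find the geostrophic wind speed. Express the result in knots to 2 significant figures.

67 knots

Coriolis parameter at 38°S:
f = 2Ω sin φ = 2 × 7.29×10⁻⁵ × sin 38° = 8.98×10⁻⁵ s⁻¹
Height gradient: |∂Z/∂n| = 120 m / 382000 m = 3.14×10⁻⁴
On a pressure surface, geostrophic balance gives V_g = (g/f)|∂Z/∂n|:
V_g = 9.81 × 3.14×10⁻⁴ / 8.98×10⁻⁵ = 34.3 m/s
Converting: 34.3 m/s × 1.944 = 67 knots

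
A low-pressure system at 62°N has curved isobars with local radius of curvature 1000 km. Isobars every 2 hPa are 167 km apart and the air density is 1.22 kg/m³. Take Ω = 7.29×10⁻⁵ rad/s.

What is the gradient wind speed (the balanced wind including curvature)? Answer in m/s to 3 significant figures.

7.22 m/s

Coriolis parameter at 62°N:
f = 2Ω sin φ = 2 × 7.29×10⁻⁵ × sin 62° = 1.29×10⁻⁴ s⁻¹
Pressure gradient: |∂P/∂n| = 200 Pa / 167000 m = 1.20×10⁻³ Pa/m
Geostrophic speed: V_g = |∂P/∂n|/(fρ) = 1.20×10⁻³/(1.29×10⁻⁴ × 1.22) = 7.63 m/s
Around a low, centrifugal force acts outward with Coriolis, so pressure-gradient force balances both:
(1/ρ)|∂P/∂n| = fV + V²/R  →  V² + fR·V − fR·V_g = 0
With fR = 1.29×10⁻⁴ × 1000×10³ m = 129 m/s:
V = [−fR + √((fR)² + 4 fR V_g)]/2 = [−129 + √(129² + 4×129×7.63)]/2 = 7.22 m/s
Subgeostrophic (V < V_g = 7.63 m/s), as expected around a low.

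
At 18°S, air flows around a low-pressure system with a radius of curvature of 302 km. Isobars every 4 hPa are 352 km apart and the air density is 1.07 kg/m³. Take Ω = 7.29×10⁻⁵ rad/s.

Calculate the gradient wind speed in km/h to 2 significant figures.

44 km/h

Coriolis parameter at 18°S:
f = 2Ω sin φ = 2 × 7.29×10⁻⁵ × sin 18° = 4.51×10⁻⁵ s⁻¹
Pressure gradient: |∂P/∂n| = 400 Pa / 352000 m = 1.14×10⁻³ Pa/m
Geostrophic speed: V_g = |∂P/∂n|/(fρ) = 1.14×10⁻³/(4.51×10⁻⁵ × 1.07) = 23.6 m/s
Around a low, centrifugal force acts outward with Coriolis, so pressure-gradient force balances both:
(1/ρ)|∂P/∂n| = fV + V²/R  →  V² + fR·V − fR·V_g = 0
With fR = 4.51×10⁻⁵ × 302×10³ m = 13.6 m/s:
V = [−fR + √((fR)² + 4 fR V_g)]/2 = [−13.6 + √(13.6² + 4×13.6×23.6)]/2 = 12.4 m/s
Subgeostrophic (V < V_g = 23.6 m/s), as expected around a low.
Converting: 12.4 m/s × 3.6 = 44 km/h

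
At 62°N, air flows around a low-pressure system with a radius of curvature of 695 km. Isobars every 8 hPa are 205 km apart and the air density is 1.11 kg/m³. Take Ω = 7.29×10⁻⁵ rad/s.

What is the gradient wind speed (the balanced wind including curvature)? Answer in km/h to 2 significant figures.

Coriolis parameter at 62°N:
f = 2Ω sin φ = 2 × 7.29×10⁻⁵ × sin 62° = 1.29×10⁻⁴ s⁻¹
Pressure gradient: |∂P/∂n| = 800 Pa / 205000 m = 3.90×10⁻³ Pa/m
Geostrophic speed: V_g = |∂P/∂n|/(fρ) = 3.90×10⁻³/(1.29×10⁻⁴ × 1.11) = 27.3 m/s
Around a low, centrifugal force acts outward with Coriolis, so pressure-gradient force balances both:
(1/ρ)|∂P/∂n| = fV + V²/R  →  V² + fR·V − fR·V_g = 0
With fR = 1.29×10⁻⁴ × 695×10³ m = 89.5 m/s:
V = [−fR + √((fR)² + 4 fR V_g)]/2 = [−89.5 + √(89.5² + 4×89.5×27.3)]/2 = 21.9 m/s
Subgeostrophic (V < V_g = 27.3 m/s), as expected around a low.
Converting: 21.9 m/s × 3.6 = 79 km/h

79 km/h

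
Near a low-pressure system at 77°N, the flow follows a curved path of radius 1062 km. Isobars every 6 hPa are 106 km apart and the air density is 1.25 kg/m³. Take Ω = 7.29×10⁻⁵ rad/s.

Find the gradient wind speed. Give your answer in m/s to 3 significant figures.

Coriolis parameter at 77°N:
f = 2Ω sin φ = 2 × 7.29×10⁻⁵ × sin 77° = 1.42×10⁻⁴ s⁻¹
Pressure gradient: |∂P/∂n| = 600 Pa / 106000 m = 5.66×10⁻³ Pa/m
Geostrophic speed: V_g = |∂P/∂n|/(fρ) = 5.66×10⁻³/(1.42×10⁻⁴ × 1.25) = 31.9 m/s
Around a low, centrifugal force acts outward with Coriolis, so pressure-gradient force balances both:
(1/ρ)|∂P/∂n| = fV + V²/R  →  V² + fR·V − fR·V_g = 0
With fR = 1.42×10⁻⁴ × 1062×10³ m = 151 m/s:
V = [−fR + √((fR)² + 4 fR V_g)]/2 = [−151 + √(151² + 4×151×31.9)]/2 = 27 m/s
Subgeostrophic (V < V_g = 31.9 m/s), as expected around a low.

27.0 m/s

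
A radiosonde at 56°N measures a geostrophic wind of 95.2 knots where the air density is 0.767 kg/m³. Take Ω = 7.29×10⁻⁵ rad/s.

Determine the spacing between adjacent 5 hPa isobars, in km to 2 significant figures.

110 km

Coriolis parameter at 56°N:
f = 2Ω sin φ = 2 × 7.29×10⁻⁵ × sin 56° = 1.21×10⁻⁴ s⁻¹
Wind speed in SI: 95.2 knots = 49.0 m/s
Geostrophic balance rearranged: |∂P/∂n| = f ρ V_g
|∂P/∂n| = 1.21×10⁻⁴ × 0.767 × 49.0 = 4.54×10⁻³ Pa/m
Isobar spacing: Δn = ΔP/|∂P/∂n| = 500 Pa / 4.54×10⁻³ Pa/m = 110120 m ≈ 110 km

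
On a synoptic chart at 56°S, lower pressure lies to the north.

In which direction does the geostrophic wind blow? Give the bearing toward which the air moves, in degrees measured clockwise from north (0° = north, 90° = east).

The pressure-gradient force points toward the north (bearing 000°).
Geostrophic balance: in the Southern Hemisphere the Coriolis force deflects motion to the left, so the geostrophic wind blows 90° to the left of the pressure-gradient force (low pressure on the right).
Rotating 000° by 90° counterclockwise gives 270° — the wind blows toward the west.

270°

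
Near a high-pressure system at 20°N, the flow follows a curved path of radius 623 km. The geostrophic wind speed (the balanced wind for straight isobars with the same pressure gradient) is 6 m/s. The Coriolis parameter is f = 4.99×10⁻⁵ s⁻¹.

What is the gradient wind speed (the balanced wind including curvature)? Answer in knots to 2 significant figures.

16 knots

Around a high, pressure-gradient force acts outward with centrifugal, so Coriolis balances both:
fV = (1/ρ)|∂P/∂n| + V²/R  →  V² − fR·V + fR·V_g = 0
With fR = 4.99×10⁻⁵ × 623×10³ m = 31.1 m/s:
V = [fR − √((fR)² − 4 fR V_g)]/2 = [31.1 − √(31.1² − 4×31.1×6)]/2 = 8.12 m/s
Supergeostrophic (V > V_g = 6 m/s), as expected around a high.
Converting: 8.12 m/s × 1.944 = 16 knots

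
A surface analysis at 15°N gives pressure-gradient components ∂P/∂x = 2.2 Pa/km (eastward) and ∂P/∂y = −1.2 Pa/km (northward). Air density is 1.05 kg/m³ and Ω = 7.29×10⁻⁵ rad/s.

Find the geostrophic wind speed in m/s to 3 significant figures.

Coriolis parameter at 15°N:
f = 2Ω sin φ = 2 × 7.29×10⁻⁵ × sin 15° = 3.77×10⁻⁵ s⁻¹
Component geostrophic relations (x east, y north):
u_g = −(1/(fρ)) ∂P/∂y,  v_g = (1/(fρ)) ∂P/∂x
u_g = −(−1.2×10⁻³)/(3.77×10⁻⁵ × 1.05) = 30.3 m/s;  v_g = (2.2×10⁻³)/(3.77×10⁻⁵ × 1.05) = 55.5 m/s
|V_g| = √(u_g² + v_g²) = 63.2 m/s

63.2 m/s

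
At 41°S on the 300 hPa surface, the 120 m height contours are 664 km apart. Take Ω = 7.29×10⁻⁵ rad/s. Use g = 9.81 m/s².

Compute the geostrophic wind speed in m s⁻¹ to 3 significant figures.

Coriolis parameter at 41°S:
f = 2Ω sin φ = 2 × 7.29×10⁻⁵ × sin 41° = 9.57×10⁻⁵ s⁻¹
Height gradient: |∂Z/∂n| = 120 m / 664000 m = 1.81×10⁻⁴
On a pressure surface, geostrophic balance gives V_g = (g/f)|∂Z/∂n|:
V_g = 9.81 × 1.81×10⁻⁴ / 9.57×10⁻⁵ = 18.5 m/s

18.5 m s⁻¹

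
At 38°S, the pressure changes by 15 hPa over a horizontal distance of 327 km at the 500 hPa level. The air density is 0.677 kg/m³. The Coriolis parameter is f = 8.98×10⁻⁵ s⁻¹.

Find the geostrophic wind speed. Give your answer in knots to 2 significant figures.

Pressure gradient: |∂P/∂n| = 1500 Pa / 327000 m = 4.59×10⁻³ Pa/m
Geostrophic balance (pressure-gradient force = Coriolis force):
V_g = (1/(fρ)) |∂P/∂n| = 4.59×10⁻³ / (8.98×10⁻⁵ × 0.677) = 75.5 m/s
Converting: 75.5 m/s × 1.944 = 150 knots

150 knots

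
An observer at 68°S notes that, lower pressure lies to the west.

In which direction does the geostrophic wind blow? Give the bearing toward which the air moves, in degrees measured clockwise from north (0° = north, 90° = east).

The pressure-gradient force points toward the west (bearing 270°).
Geostrophic balance: in the Southern Hemisphere the Coriolis force deflects motion to the left, so the geostrophic wind blows 90° to the left of the pressure-gradient force (low pressure on the right).
Rotating 270° by 90° counterclockwise gives 180° — the wind blows toward the south.

180°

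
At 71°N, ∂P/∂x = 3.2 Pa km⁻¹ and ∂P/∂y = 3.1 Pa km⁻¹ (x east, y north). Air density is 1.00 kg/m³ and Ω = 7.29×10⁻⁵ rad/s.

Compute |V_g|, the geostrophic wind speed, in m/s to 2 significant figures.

32 m/s

Coriolis parameter at 71°N:
f = 2Ω sin φ = 2 × 7.29×10⁻⁵ × sin 71° = 1.38×10⁻⁴ s⁻¹
Component geostrophic relations (x east, y north):
u_g = −(1/(fρ)) ∂P/∂y,  v_g = (1/(fρ)) ∂P/∂x
u_g = −(3.1×10⁻³)/(1.38×10⁻⁴ × 1.00) = −22.5 m/s;  v_g = (3.2×10⁻³)/(1.38×10⁻⁴ × 1.00) = 23.2 m/s
|V_g| = √(u_g² + v_g²) = 32.3 m/s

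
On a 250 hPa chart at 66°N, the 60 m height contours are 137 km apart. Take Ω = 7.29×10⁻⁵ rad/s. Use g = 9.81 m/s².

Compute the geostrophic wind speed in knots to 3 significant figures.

62.7 knots

Coriolis parameter at 66°N:
f = 2Ω sin φ = 2 × 7.29×10⁻⁵ × sin 66° = 1.33×10⁻⁴ s⁻¹
Height gradient: |∂Z/∂n| = 60 m / 137000 m = 4.38×10⁻⁴
On a pressure surface, geostrophic balance gives V_g = (g/f)|∂Z/∂n|:
V_g = 9.81 × 4.38×10⁻⁴ / 1.33×10⁻⁴ = 32.3 m/s
Converting: 32.3 m/s × 1.944 = 62.7 knots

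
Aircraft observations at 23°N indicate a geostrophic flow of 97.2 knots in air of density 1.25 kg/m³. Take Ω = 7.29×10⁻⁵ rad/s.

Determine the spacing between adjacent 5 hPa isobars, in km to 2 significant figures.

140 km

Coriolis parameter at 23°N:
f = 2Ω sin φ = 2 × 7.29×10⁻⁵ × sin 23° = 5.70×10⁻⁵ s⁻¹
Wind speed in SI: 97.2 knots = 50.0 m/s
Geostrophic balance rearranged: |∂P/∂n| = f ρ V_g
|∂P/∂n| = 5.70×10⁻⁵ × 1.25 × 50.0 = 3.56×10⁻³ Pa/m
Isobar spacing: Δn = ΔP/|∂P/∂n| = 500 Pa / 3.56×10⁻³ Pa/m = 140417 m ≈ 140 km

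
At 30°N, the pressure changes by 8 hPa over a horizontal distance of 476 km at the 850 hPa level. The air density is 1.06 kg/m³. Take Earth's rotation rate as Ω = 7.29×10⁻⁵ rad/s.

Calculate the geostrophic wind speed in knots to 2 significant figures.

42 knots

Coriolis parameter at 30°N:
f = 2Ω sin φ = 2 × 7.29×10⁻⁵ × sin 30° = 7.29×10⁻⁵ s⁻¹
Pressure gradient: |∂P/∂n| = 800 Pa / 476000 m = 1.68×10⁻³ Pa/m
Geostrophic balance (pressure-gradient force = Coriolis force):
V_g = (1/(fρ)) |∂P/∂n| = 1.68×10⁻³ / (7.29×10⁻⁵ × 1.06) = 21.7 m/s
Converting: 21.7 m/s × 1.944 = 42 knots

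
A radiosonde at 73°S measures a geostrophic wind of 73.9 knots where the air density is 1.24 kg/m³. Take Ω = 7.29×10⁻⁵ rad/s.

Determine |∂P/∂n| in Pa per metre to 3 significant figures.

Coriolis parameter at 73°S:
f = 2Ω sin φ = 2 × 7.29×10⁻⁵ × sin 73° = 1.39×10⁻⁴ s⁻¹
Wind speed in SI: 73.9 knots = 38.0 m/s
Geostrophic balance rearranged: |∂P/∂n| = f ρ V_g
|∂P/∂n| = 1.39×10⁻⁴ × 1.24 × 38.0 = 6.57×10⁻³ Pa/m

6.57×10⁻³ Pa/m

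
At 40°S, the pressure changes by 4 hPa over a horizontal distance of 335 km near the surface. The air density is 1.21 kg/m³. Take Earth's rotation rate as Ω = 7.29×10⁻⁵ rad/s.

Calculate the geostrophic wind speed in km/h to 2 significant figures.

38 km/h

Coriolis parameter at 40°S:
f = 2Ω sin φ = 2 × 7.29×10⁻⁵ × sin 40° = 9.37×10⁻⁵ s⁻¹
Pressure gradient: |∂P/∂n| = 400 Pa / 335000 m = 1.19×10⁻³ Pa/m
Geostrophic balance (pressure-gradient force = Coriolis force):
V_g = (1/(fρ)) |∂P/∂n| = 1.19×10⁻³ / (9.37×10⁻⁵ × 1.21) = 10.5 m/s
Converting: 10.5 m/s × 3.6 = 38 km/h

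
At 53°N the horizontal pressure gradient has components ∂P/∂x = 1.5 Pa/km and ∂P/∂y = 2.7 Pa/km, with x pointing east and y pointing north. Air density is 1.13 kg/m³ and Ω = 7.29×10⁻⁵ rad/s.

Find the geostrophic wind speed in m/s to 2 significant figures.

23 m/s

Coriolis parameter at 53°N:
f = 2Ω sin φ = 2 × 7.29×10⁻⁵ × sin 53° = 1.16×10⁻⁴ s⁻¹
Component geostrophic relations (x east, y north):
u_g = −(1/(fρ)) ∂P/∂y,  v_g = (1/(fρ)) ∂P/∂x
u_g = −(2.7×10⁻³)/(1.16×10⁻⁴ × 1.13) = −20.5 m/s;  v_g = (1.5×10⁻³)/(1.16×10⁻⁴ × 1.13) = 11.4 m/s
|V_g| = √(u_g² + v_g²) = 23.5 m/s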